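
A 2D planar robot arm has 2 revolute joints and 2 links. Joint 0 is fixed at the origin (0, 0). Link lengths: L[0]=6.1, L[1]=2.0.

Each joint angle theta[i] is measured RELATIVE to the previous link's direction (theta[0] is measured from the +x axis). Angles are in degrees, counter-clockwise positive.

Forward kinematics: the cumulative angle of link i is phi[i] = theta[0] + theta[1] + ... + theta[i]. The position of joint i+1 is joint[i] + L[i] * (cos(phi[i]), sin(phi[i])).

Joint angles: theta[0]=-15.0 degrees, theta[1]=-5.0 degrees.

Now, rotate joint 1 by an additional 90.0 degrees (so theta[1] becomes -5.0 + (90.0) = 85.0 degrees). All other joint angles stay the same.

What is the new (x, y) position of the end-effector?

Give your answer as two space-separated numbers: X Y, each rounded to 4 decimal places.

Answer: 6.5762 0.3006

Derivation:
joint[0] = (0.0000, 0.0000)  (base)
link 0: phi[0] = -15 = -15 deg
  cos(-15 deg) = 0.9659, sin(-15 deg) = -0.2588
  joint[1] = (0.0000, 0.0000) + 6.1 * (0.9659, -0.2588) = (0.0000 + 5.8921, 0.0000 + -1.5788) = (5.8921, -1.5788)
link 1: phi[1] = -15 + 85 = 70 deg
  cos(70 deg) = 0.3420, sin(70 deg) = 0.9397
  joint[2] = (5.8921, -1.5788) + 2 * (0.3420, 0.9397) = (5.8921 + 0.6840, -1.5788 + 1.8794) = (6.5762, 0.3006)
End effector: (6.5762, 0.3006)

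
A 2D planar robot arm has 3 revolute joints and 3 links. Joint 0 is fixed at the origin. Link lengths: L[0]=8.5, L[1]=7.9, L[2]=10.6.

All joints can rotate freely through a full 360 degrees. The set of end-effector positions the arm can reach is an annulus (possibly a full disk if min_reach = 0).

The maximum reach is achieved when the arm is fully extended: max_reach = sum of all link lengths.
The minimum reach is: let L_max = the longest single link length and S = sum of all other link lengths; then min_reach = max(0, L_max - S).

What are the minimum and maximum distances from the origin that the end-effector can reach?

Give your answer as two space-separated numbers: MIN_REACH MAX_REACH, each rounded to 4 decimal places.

Answer: 0.0000 27.0000

Derivation:
Link lengths: [8.5, 7.9, 10.6]
max_reach = 8.5 + 7.9 + 10.6 = 27
L_max = max([8.5, 7.9, 10.6]) = 10.6
S (sum of others) = 27 - 10.6 = 16.4
min_reach = max(0, 10.6 - 16.4) = max(0, -5.8) = 0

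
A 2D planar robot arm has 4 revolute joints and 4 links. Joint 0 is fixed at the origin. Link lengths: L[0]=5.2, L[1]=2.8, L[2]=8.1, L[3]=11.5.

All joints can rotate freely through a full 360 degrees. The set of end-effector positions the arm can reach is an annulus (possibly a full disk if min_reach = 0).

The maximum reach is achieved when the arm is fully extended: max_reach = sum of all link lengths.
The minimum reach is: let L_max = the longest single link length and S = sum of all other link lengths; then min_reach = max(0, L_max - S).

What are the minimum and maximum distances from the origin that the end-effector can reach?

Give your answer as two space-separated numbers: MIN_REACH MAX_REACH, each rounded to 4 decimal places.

Link lengths: [5.2, 2.8, 8.1, 11.5]
max_reach = 5.2 + 2.8 + 8.1 + 11.5 = 27.6
L_max = max([5.2, 2.8, 8.1, 11.5]) = 11.5
S (sum of others) = 27.6 - 11.5 = 16.1
min_reach = max(0, 11.5 - 16.1) = max(0, -4.6) = 0

Answer: 0.0000 27.6000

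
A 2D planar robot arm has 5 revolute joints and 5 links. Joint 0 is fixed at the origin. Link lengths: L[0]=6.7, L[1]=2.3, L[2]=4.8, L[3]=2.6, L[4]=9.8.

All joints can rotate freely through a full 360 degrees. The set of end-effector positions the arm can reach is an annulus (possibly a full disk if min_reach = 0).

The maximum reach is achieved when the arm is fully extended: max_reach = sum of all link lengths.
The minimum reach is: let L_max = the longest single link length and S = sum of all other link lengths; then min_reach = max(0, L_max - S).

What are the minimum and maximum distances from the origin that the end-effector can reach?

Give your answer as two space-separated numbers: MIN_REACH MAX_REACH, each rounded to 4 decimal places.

Answer: 0.0000 26.2000

Derivation:
Link lengths: [6.7, 2.3, 4.8, 2.6, 9.8]
max_reach = 6.7 + 2.3 + 4.8 + 2.6 + 9.8 = 26.2
L_max = max([6.7, 2.3, 4.8, 2.6, 9.8]) = 9.8
S (sum of others) = 26.2 - 9.8 = 16.4
min_reach = max(0, 9.8 - 16.4) = max(0, -6.6) = 0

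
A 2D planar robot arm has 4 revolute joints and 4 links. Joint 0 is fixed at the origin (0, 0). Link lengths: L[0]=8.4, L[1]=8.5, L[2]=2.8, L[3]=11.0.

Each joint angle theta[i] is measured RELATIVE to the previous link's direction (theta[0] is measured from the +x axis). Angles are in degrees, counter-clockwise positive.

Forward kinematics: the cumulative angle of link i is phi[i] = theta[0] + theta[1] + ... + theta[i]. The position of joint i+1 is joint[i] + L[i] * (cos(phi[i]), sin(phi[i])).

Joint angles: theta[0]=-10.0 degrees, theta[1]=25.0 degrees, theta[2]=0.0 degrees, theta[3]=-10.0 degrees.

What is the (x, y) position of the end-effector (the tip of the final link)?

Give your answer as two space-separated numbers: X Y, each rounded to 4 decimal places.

joint[0] = (0.0000, 0.0000)  (base)
link 0: phi[0] = -10 = -10 deg
  cos(-10 deg) = 0.9848, sin(-10 deg) = -0.1736
  joint[1] = (0.0000, 0.0000) + 8.4 * (0.9848, -0.1736) = (0.0000 + 8.2724, 0.0000 + -1.4586) = (8.2724, -1.4586)
link 1: phi[1] = -10 + 25 = 15 deg
  cos(15 deg) = 0.9659, sin(15 deg) = 0.2588
  joint[2] = (8.2724, -1.4586) + 8.5 * (0.9659, 0.2588) = (8.2724 + 8.2104, -1.4586 + 2.2000) = (16.4828, 0.7413)
link 2: phi[2] = -10 + 25 + 0 = 15 deg
  cos(15 deg) = 0.9659, sin(15 deg) = 0.2588
  joint[3] = (16.4828, 0.7413) + 2.8 * (0.9659, 0.2588) = (16.4828 + 2.7046, 0.7413 + 0.7247) = (19.1873, 1.4660)
link 3: phi[3] = -10 + 25 + 0 + -10 = 5 deg
  cos(5 deg) = 0.9962, sin(5 deg) = 0.0872
  joint[4] = (19.1873, 1.4660) + 11 * (0.9962, 0.0872) = (19.1873 + 10.9581, 1.4660 + 0.9587) = (30.1455, 2.4247)
End effector: (30.1455, 2.4247)

Answer: 30.1455 2.4247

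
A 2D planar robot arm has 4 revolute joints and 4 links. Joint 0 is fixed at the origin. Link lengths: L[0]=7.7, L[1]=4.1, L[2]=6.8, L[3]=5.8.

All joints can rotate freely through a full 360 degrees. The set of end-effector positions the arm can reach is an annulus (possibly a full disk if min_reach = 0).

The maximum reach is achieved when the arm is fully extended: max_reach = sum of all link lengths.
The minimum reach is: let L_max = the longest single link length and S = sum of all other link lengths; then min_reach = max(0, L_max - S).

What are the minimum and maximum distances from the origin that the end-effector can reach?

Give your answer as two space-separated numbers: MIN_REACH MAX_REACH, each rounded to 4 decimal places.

Answer: 0.0000 24.4000

Derivation:
Link lengths: [7.7, 4.1, 6.8, 5.8]
max_reach = 7.7 + 4.1 + 6.8 + 5.8 = 24.4
L_max = max([7.7, 4.1, 6.8, 5.8]) = 7.7
S (sum of others) = 24.4 - 7.7 = 16.7
min_reach = max(0, 7.7 - 16.7) = max(0, -9) = 0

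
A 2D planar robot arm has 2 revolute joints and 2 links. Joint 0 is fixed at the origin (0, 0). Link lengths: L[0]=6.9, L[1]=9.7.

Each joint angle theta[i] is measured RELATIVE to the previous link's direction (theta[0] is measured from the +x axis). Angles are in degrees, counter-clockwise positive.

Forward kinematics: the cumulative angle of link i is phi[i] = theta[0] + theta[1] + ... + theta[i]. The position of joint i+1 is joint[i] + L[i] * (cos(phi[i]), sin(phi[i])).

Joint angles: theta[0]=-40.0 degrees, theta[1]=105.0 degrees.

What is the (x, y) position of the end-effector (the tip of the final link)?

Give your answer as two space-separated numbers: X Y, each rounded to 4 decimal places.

joint[0] = (0.0000, 0.0000)  (base)
link 0: phi[0] = -40 = -40 deg
  cos(-40 deg) = 0.7660, sin(-40 deg) = -0.6428
  joint[1] = (0.0000, 0.0000) + 6.9 * (0.7660, -0.6428) = (0.0000 + 5.2857, 0.0000 + -4.4352) = (5.2857, -4.4352)
link 1: phi[1] = -40 + 105 = 65 deg
  cos(65 deg) = 0.4226, sin(65 deg) = 0.9063
  joint[2] = (5.2857, -4.4352) + 9.7 * (0.4226, 0.9063) = (5.2857 + 4.0994, -4.4352 + 8.7912) = (9.3851, 4.3560)
End effector: (9.3851, 4.3560)

Answer: 9.3851 4.3560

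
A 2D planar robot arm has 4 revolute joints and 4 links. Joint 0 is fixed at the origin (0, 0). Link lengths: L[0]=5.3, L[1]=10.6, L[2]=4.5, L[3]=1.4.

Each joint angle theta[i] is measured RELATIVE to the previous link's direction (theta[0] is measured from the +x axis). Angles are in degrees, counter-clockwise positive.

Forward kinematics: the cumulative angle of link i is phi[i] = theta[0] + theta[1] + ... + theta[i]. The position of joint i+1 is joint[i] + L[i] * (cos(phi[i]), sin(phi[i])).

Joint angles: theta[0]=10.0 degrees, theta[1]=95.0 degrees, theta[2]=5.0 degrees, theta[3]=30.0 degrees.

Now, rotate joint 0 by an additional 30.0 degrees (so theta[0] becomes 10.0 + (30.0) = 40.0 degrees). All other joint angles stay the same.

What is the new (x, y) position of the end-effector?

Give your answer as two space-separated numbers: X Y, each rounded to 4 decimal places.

joint[0] = (0.0000, 0.0000)  (base)
link 0: phi[0] = 40 = 40 deg
  cos(40 deg) = 0.7660, sin(40 deg) = 0.6428
  joint[1] = (0.0000, 0.0000) + 5.3 * (0.7660, 0.6428) = (0.0000 + 4.0600, 0.0000 + 3.4068) = (4.0600, 3.4068)
link 1: phi[1] = 40 + 95 = 135 deg
  cos(135 deg) = -0.7071, sin(135 deg) = 0.7071
  joint[2] = (4.0600, 3.4068) + 10.6 * (-0.7071, 0.7071) = (4.0600 + -7.4953, 3.4068 + 7.4953) = (-3.4353, 10.9021)
link 2: phi[2] = 40 + 95 + 5 = 140 deg
  cos(140 deg) = -0.7660, sin(140 deg) = 0.6428
  joint[3] = (-3.4353, 10.9021) + 4.5 * (-0.7660, 0.6428) = (-3.4353 + -3.4472, 10.9021 + 2.8925) = (-6.8825, 13.7947)
link 3: phi[3] = 40 + 95 + 5 + 30 = 170 deg
  cos(170 deg) = -0.9848, sin(170 deg) = 0.1736
  joint[4] = (-6.8825, 13.7947) + 1.4 * (-0.9848, 0.1736) = (-6.8825 + -1.3787, 13.7947 + 0.2431) = (-8.2612, 14.0378)
End effector: (-8.2612, 14.0378)

Answer: -8.2612 14.0378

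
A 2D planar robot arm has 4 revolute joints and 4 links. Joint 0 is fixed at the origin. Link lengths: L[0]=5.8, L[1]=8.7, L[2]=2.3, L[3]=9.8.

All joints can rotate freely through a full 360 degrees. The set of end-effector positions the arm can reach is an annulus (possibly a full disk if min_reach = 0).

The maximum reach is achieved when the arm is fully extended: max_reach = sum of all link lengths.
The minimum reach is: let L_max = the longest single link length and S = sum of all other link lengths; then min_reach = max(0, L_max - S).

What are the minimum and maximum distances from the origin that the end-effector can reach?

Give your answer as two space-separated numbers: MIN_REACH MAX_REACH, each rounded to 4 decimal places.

Link lengths: [5.8, 8.7, 2.3, 9.8]
max_reach = 5.8 + 8.7 + 2.3 + 9.8 = 26.6
L_max = max([5.8, 8.7, 2.3, 9.8]) = 9.8
S (sum of others) = 26.6 - 9.8 = 16.8
min_reach = max(0, 9.8 - 16.8) = max(0, -7) = 0

Answer: 0.0000 26.6000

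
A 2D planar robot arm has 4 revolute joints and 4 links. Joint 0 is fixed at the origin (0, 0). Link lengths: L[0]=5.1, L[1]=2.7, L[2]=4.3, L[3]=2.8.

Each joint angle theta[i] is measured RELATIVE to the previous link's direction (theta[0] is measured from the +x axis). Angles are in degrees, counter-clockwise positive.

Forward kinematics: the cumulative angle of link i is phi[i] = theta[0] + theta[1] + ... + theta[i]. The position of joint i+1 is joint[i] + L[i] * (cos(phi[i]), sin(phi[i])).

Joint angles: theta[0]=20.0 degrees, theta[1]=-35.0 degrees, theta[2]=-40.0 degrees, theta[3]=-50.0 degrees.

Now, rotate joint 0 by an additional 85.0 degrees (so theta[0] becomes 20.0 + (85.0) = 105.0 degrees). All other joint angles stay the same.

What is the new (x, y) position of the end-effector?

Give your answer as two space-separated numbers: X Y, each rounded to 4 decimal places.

joint[0] = (0.0000, 0.0000)  (base)
link 0: phi[0] = 105 = 105 deg
  cos(105 deg) = -0.2588, sin(105 deg) = 0.9659
  joint[1] = (0.0000, 0.0000) + 5.1 * (-0.2588, 0.9659) = (0.0000 + -1.3200, 0.0000 + 4.9262) = (-1.3200, 4.9262)
link 1: phi[1] = 105 + -35 = 70 deg
  cos(70 deg) = 0.3420, sin(70 deg) = 0.9397
  joint[2] = (-1.3200, 4.9262) + 2.7 * (0.3420, 0.9397) = (-1.3200 + 0.9235, 4.9262 + 2.5372) = (-0.3965, 7.4634)
link 2: phi[2] = 105 + -35 + -40 = 30 deg
  cos(30 deg) = 0.8660, sin(30 deg) = 0.5000
  joint[3] = (-0.3965, 7.4634) + 4.3 * (0.8660, 0.5000) = (-0.3965 + 3.7239, 7.4634 + 2.1500) = (3.3274, 9.6134)
link 3: phi[3] = 105 + -35 + -40 + -50 = -20 deg
  cos(-20 deg) = 0.9397, sin(-20 deg) = -0.3420
  joint[4] = (3.3274, 9.6134) + 2.8 * (0.9397, -0.3420) = (3.3274 + 2.6311, 9.6134 + -0.9577) = (5.9585, 8.6557)
End effector: (5.9585, 8.6557)

Answer: 5.9585 8.6557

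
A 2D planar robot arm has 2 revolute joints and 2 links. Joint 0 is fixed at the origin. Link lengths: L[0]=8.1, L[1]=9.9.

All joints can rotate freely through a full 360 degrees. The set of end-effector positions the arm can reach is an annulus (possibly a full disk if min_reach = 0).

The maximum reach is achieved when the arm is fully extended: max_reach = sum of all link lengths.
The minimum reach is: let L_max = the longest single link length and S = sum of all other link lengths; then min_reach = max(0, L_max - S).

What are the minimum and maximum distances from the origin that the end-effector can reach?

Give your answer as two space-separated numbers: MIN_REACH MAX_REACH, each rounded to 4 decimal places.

Link lengths: [8.1, 9.9]
max_reach = 8.1 + 9.9 = 18
L_max = max([8.1, 9.9]) = 9.9
S (sum of others) = 18 - 9.9 = 8.1
min_reach = max(0, 9.9 - 8.1) = max(0, 1.8) = 1.8

Answer: 1.8000 18.0000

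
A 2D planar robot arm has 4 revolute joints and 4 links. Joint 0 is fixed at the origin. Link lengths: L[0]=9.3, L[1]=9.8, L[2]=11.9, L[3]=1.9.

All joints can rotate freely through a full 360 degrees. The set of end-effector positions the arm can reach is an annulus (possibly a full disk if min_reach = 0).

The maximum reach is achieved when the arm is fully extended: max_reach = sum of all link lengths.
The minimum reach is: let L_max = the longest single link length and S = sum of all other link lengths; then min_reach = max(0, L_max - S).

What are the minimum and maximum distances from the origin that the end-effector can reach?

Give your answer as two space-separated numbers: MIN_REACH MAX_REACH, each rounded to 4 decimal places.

Answer: 0.0000 32.9000

Derivation:
Link lengths: [9.3, 9.8, 11.9, 1.9]
max_reach = 9.3 + 9.8 + 11.9 + 1.9 = 32.9
L_max = max([9.3, 9.8, 11.9, 1.9]) = 11.9
S (sum of others) = 32.9 - 11.9 = 21
min_reach = max(0, 11.9 - 21) = max(0, -9.1) = 0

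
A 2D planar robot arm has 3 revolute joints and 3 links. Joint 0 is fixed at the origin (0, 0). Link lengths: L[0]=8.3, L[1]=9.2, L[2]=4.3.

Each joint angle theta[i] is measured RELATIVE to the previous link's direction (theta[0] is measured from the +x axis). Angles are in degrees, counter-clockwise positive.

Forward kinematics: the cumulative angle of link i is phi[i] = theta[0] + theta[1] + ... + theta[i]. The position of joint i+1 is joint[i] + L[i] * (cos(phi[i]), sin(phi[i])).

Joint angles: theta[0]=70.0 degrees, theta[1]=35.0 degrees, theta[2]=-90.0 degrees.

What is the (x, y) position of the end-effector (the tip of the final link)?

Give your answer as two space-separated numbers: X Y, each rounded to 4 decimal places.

joint[0] = (0.0000, 0.0000)  (base)
link 0: phi[0] = 70 = 70 deg
  cos(70 deg) = 0.3420, sin(70 deg) = 0.9397
  joint[1] = (0.0000, 0.0000) + 8.3 * (0.3420, 0.9397) = (0.0000 + 2.8388, 0.0000 + 7.7994) = (2.8388, 7.7994)
link 1: phi[1] = 70 + 35 = 105 deg
  cos(105 deg) = -0.2588, sin(105 deg) = 0.9659
  joint[2] = (2.8388, 7.7994) + 9.2 * (-0.2588, 0.9659) = (2.8388 + -2.3811, 7.7994 + 8.8865) = (0.4576, 16.6860)
link 2: phi[2] = 70 + 35 + -90 = 15 deg
  cos(15 deg) = 0.9659, sin(15 deg) = 0.2588
  joint[3] = (0.4576, 16.6860) + 4.3 * (0.9659, 0.2588) = (0.4576 + 4.1535, 16.6860 + 1.1129) = (4.6111, 17.7989)
End effector: (4.6111, 17.7989)

Answer: 4.6111 17.7989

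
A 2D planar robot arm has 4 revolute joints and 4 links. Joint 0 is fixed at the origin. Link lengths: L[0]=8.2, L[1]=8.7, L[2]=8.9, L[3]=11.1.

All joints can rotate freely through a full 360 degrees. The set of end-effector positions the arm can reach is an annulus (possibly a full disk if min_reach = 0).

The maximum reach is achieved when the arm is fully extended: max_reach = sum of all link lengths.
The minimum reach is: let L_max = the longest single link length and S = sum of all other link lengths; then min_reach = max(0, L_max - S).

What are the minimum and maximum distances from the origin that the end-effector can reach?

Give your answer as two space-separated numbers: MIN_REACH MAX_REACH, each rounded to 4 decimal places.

Link lengths: [8.2, 8.7, 8.9, 11.1]
max_reach = 8.2 + 8.7 + 8.9 + 11.1 = 36.9
L_max = max([8.2, 8.7, 8.9, 11.1]) = 11.1
S (sum of others) = 36.9 - 11.1 = 25.8
min_reach = max(0, 11.1 - 25.8) = max(0, -14.7) = 0

Answer: 0.0000 36.9000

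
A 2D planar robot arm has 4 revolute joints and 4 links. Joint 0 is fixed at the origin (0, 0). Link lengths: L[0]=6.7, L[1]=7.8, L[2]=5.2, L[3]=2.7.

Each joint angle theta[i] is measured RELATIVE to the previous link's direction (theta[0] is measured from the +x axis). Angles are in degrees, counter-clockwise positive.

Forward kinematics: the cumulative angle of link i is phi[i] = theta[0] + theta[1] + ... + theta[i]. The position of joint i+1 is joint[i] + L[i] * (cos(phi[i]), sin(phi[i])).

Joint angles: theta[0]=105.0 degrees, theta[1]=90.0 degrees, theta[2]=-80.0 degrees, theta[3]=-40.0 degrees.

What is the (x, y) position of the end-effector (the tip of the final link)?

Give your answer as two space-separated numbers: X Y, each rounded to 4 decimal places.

Answer: -10.7671 11.7737

Derivation:
joint[0] = (0.0000, 0.0000)  (base)
link 0: phi[0] = 105 = 105 deg
  cos(105 deg) = -0.2588, sin(105 deg) = 0.9659
  joint[1] = (0.0000, 0.0000) + 6.7 * (-0.2588, 0.9659) = (0.0000 + -1.7341, 0.0000 + 6.4717) = (-1.7341, 6.4717)
link 1: phi[1] = 105 + 90 = 195 deg
  cos(195 deg) = -0.9659, sin(195 deg) = -0.2588
  joint[2] = (-1.7341, 6.4717) + 7.8 * (-0.9659, -0.2588) = (-1.7341 + -7.5342, 6.4717 + -2.0188) = (-9.2683, 4.4529)
link 2: phi[2] = 105 + 90 + -80 = 115 deg
  cos(115 deg) = -0.4226, sin(115 deg) = 0.9063
  joint[3] = (-9.2683, 4.4529) + 5.2 * (-0.4226, 0.9063) = (-9.2683 + -2.1976, 4.4529 + 4.7128) = (-11.4659, 9.1657)
link 3: phi[3] = 105 + 90 + -80 + -40 = 75 deg
  cos(75 deg) = 0.2588, sin(75 deg) = 0.9659
  joint[4] = (-11.4659, 9.1657) + 2.7 * (0.2588, 0.9659) = (-11.4659 + 0.6988, 9.1657 + 2.6080) = (-10.7671, 11.7737)
End effector: (-10.7671, 11.7737)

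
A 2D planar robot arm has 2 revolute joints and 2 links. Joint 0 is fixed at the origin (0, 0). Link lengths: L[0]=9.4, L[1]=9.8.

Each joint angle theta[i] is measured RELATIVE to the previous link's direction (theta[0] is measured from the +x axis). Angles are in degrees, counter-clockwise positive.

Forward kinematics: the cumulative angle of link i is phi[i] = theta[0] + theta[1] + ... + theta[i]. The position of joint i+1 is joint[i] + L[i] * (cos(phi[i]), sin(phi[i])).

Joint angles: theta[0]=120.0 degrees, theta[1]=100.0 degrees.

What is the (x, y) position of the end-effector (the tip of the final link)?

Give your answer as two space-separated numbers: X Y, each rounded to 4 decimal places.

Answer: -12.2072 1.8413

Derivation:
joint[0] = (0.0000, 0.0000)  (base)
link 0: phi[0] = 120 = 120 deg
  cos(120 deg) = -0.5000, sin(120 deg) = 0.8660
  joint[1] = (0.0000, 0.0000) + 9.4 * (-0.5000, 0.8660) = (0.0000 + -4.7000, 0.0000 + 8.1406) = (-4.7000, 8.1406)
link 1: phi[1] = 120 + 100 = 220 deg
  cos(220 deg) = -0.7660, sin(220 deg) = -0.6428
  joint[2] = (-4.7000, 8.1406) + 9.8 * (-0.7660, -0.6428) = (-4.7000 + -7.5072, 8.1406 + -6.2993) = (-12.2072, 1.8413)
End effector: (-12.2072, 1.8413)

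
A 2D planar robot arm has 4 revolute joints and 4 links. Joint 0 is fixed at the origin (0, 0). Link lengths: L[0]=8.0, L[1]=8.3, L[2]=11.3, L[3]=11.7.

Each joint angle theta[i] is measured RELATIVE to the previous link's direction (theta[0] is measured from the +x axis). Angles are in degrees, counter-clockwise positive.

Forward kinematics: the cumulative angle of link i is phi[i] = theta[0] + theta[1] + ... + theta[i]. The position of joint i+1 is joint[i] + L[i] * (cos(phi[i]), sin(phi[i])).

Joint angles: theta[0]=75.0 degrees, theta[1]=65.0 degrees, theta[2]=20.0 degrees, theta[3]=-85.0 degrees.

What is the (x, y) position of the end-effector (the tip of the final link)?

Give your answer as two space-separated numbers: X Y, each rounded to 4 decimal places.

Answer: -11.8780 28.2287

Derivation:
joint[0] = (0.0000, 0.0000)  (base)
link 0: phi[0] = 75 = 75 deg
  cos(75 deg) = 0.2588, sin(75 deg) = 0.9659
  joint[1] = (0.0000, 0.0000) + 8 * (0.2588, 0.9659) = (0.0000 + 2.0706, 0.0000 + 7.7274) = (2.0706, 7.7274)
link 1: phi[1] = 75 + 65 = 140 deg
  cos(140 deg) = -0.7660, sin(140 deg) = 0.6428
  joint[2] = (2.0706, 7.7274) + 8.3 * (-0.7660, 0.6428) = (2.0706 + -6.3582, 7.7274 + 5.3351) = (-4.2876, 13.0625)
link 2: phi[2] = 75 + 65 + 20 = 160 deg
  cos(160 deg) = -0.9397, sin(160 deg) = 0.3420
  joint[3] = (-4.2876, 13.0625) + 11.3 * (-0.9397, 0.3420) = (-4.2876 + -10.6185, 13.0625 + 3.8648) = (-14.9061, 16.9274)
link 3: phi[3] = 75 + 65 + 20 + -85 = 75 deg
  cos(75 deg) = 0.2588, sin(75 deg) = 0.9659
  joint[4] = (-14.9061, 16.9274) + 11.7 * (0.2588, 0.9659) = (-14.9061 + 3.0282, 16.9274 + 11.3013) = (-11.8780, 28.2287)
End effector: (-11.8780, 28.2287)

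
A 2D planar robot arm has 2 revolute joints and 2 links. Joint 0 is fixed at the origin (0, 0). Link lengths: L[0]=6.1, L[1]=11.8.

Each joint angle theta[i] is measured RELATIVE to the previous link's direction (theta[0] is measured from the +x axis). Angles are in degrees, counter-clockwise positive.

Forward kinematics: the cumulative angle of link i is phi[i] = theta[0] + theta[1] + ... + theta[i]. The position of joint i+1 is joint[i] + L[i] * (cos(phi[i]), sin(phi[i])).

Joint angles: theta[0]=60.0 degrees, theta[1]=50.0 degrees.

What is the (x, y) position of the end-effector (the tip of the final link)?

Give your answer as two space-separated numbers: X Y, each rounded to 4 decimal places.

joint[0] = (0.0000, 0.0000)  (base)
link 0: phi[0] = 60 = 60 deg
  cos(60 deg) = 0.5000, sin(60 deg) = 0.8660
  joint[1] = (0.0000, 0.0000) + 6.1 * (0.5000, 0.8660) = (0.0000 + 3.0500, 0.0000 + 5.2828) = (3.0500, 5.2828)
link 1: phi[1] = 60 + 50 = 110 deg
  cos(110 deg) = -0.3420, sin(110 deg) = 0.9397
  joint[2] = (3.0500, 5.2828) + 11.8 * (-0.3420, 0.9397) = (3.0500 + -4.0358, 5.2828 + 11.0884) = (-0.9858, 16.3711)
End effector: (-0.9858, 16.3711)

Answer: -0.9858 16.3711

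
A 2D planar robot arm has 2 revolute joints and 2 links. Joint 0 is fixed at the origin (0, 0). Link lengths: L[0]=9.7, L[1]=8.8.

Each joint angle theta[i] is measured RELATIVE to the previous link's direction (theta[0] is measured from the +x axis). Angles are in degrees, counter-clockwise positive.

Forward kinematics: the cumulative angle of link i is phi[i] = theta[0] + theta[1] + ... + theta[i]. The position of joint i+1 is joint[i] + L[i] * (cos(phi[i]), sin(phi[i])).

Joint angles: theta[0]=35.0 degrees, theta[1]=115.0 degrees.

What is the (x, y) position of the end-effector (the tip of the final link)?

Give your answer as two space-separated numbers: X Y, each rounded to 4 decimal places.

Answer: 0.3248 9.9637

Derivation:
joint[0] = (0.0000, 0.0000)  (base)
link 0: phi[0] = 35 = 35 deg
  cos(35 deg) = 0.8192, sin(35 deg) = 0.5736
  joint[1] = (0.0000, 0.0000) + 9.7 * (0.8192, 0.5736) = (0.0000 + 7.9458, 0.0000 + 5.5637) = (7.9458, 5.5637)
link 1: phi[1] = 35 + 115 = 150 deg
  cos(150 deg) = -0.8660, sin(150 deg) = 0.5000
  joint[2] = (7.9458, 5.5637) + 8.8 * (-0.8660, 0.5000) = (7.9458 + -7.6210, 5.5637 + 4.4000) = (0.3248, 9.9637)
End effector: (0.3248, 9.9637)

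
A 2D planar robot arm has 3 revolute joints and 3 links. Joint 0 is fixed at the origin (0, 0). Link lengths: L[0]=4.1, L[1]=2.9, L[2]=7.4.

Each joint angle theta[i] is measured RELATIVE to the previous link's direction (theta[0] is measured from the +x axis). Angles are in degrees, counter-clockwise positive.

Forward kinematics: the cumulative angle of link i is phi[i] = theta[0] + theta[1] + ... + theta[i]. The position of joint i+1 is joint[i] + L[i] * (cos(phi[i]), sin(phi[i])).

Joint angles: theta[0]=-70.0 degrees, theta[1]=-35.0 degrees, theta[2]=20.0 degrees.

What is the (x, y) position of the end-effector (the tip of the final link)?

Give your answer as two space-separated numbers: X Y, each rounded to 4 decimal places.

joint[0] = (0.0000, 0.0000)  (base)
link 0: phi[0] = -70 = -70 deg
  cos(-70 deg) = 0.3420, sin(-70 deg) = -0.9397
  joint[1] = (0.0000, 0.0000) + 4.1 * (0.3420, -0.9397) = (0.0000 + 1.4023, 0.0000 + -3.8527) = (1.4023, -3.8527)
link 1: phi[1] = -70 + -35 = -105 deg
  cos(-105 deg) = -0.2588, sin(-105 deg) = -0.9659
  joint[2] = (1.4023, -3.8527) + 2.9 * (-0.2588, -0.9659) = (1.4023 + -0.7506, -3.8527 + -2.8012) = (0.6517, -6.6539)
link 2: phi[2] = -70 + -35 + 20 = -85 deg
  cos(-85 deg) = 0.0872, sin(-85 deg) = -0.9962
  joint[3] = (0.6517, -6.6539) + 7.4 * (0.0872, -0.9962) = (0.6517 + 0.6450, -6.6539 + -7.3718) = (1.2967, -14.0258)
End effector: (1.2967, -14.0258)

Answer: 1.2967 -14.0258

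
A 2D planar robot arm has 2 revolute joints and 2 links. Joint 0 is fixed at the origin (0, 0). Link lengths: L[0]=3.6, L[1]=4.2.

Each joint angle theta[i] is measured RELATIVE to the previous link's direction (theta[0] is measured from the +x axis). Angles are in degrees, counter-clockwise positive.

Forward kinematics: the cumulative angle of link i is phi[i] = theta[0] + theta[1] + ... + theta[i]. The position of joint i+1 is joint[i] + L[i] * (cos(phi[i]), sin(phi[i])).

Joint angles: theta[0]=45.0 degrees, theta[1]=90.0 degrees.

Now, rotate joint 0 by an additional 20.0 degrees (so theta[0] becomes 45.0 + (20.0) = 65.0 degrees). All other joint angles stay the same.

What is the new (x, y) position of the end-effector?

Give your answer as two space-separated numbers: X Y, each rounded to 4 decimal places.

Answer: -2.2851 5.0377

Derivation:
joint[0] = (0.0000, 0.0000)  (base)
link 0: phi[0] = 65 = 65 deg
  cos(65 deg) = 0.4226, sin(65 deg) = 0.9063
  joint[1] = (0.0000, 0.0000) + 3.6 * (0.4226, 0.9063) = (0.0000 + 1.5214, 0.0000 + 3.2627) = (1.5214, 3.2627)
link 1: phi[1] = 65 + 90 = 155 deg
  cos(155 deg) = -0.9063, sin(155 deg) = 0.4226
  joint[2] = (1.5214, 3.2627) + 4.2 * (-0.9063, 0.4226) = (1.5214 + -3.8065, 3.2627 + 1.7750) = (-2.2851, 5.0377)
End effector: (-2.2851, 5.0377)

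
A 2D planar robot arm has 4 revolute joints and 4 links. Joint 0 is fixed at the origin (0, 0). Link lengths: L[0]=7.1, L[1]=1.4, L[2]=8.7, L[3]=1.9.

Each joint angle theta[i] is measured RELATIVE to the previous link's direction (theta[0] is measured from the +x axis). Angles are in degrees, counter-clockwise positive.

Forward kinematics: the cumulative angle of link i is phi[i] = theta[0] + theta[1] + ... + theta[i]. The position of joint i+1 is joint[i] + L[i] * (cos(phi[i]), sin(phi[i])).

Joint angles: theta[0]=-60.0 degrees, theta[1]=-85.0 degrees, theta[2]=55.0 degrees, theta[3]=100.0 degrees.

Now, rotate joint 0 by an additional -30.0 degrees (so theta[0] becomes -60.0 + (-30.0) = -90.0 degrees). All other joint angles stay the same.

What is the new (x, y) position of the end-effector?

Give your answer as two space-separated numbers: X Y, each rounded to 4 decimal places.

joint[0] = (0.0000, 0.0000)  (base)
link 0: phi[0] = -90 = -90 deg
  cos(-90 deg) = 0.0000, sin(-90 deg) = -1.0000
  joint[1] = (0.0000, 0.0000) + 7.1 * (0.0000, -1.0000) = (0.0000 + 0.0000, 0.0000 + -7.1000) = (0.0000, -7.1000)
link 1: phi[1] = -90 + -85 = -175 deg
  cos(-175 deg) = -0.9962, sin(-175 deg) = -0.0872
  joint[2] = (0.0000, -7.1000) + 1.4 * (-0.9962, -0.0872) = (0.0000 + -1.3947, -7.1000 + -0.1220) = (-1.3947, -7.2220)
link 2: phi[2] = -90 + -85 + 55 = -120 deg
  cos(-120 deg) = -0.5000, sin(-120 deg) = -0.8660
  joint[3] = (-1.3947, -7.2220) + 8.7 * (-0.5000, -0.8660) = (-1.3947 + -4.3500, -7.2220 + -7.5344) = (-5.7447, -14.7564)
link 3: phi[3] = -90 + -85 + 55 + 100 = -20 deg
  cos(-20 deg) = 0.9397, sin(-20 deg) = -0.3420
  joint[4] = (-5.7447, -14.7564) + 1.9 * (0.9397, -0.3420) = (-5.7447 + 1.7854, -14.7564 + -0.6498) = (-3.9593, -15.4063)
End effector: (-3.9593, -15.4063)

Answer: -3.9593 -15.4063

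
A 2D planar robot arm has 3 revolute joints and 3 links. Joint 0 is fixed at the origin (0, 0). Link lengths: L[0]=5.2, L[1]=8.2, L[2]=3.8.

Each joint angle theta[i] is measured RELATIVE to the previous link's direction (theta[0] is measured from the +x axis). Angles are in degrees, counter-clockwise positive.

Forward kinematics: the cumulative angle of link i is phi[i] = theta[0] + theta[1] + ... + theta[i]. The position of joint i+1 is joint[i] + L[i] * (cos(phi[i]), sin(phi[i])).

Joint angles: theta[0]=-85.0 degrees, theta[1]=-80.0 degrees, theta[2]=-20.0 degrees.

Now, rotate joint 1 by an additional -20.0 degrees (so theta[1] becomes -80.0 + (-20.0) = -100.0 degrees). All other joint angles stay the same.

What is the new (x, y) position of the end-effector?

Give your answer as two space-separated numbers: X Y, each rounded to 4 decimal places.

joint[0] = (0.0000, 0.0000)  (base)
link 0: phi[0] = -85 = -85 deg
  cos(-85 deg) = 0.0872, sin(-85 deg) = -0.9962
  joint[1] = (0.0000, 0.0000) + 5.2 * (0.0872, -0.9962) = (0.0000 + 0.4532, 0.0000 + -5.1802) = (0.4532, -5.1802)
link 1: phi[1] = -85 + -100 = -185 deg
  cos(-185 deg) = -0.9962, sin(-185 deg) = 0.0872
  joint[2] = (0.4532, -5.1802) + 8.2 * (-0.9962, 0.0872) = (0.4532 + -8.1688, -5.1802 + 0.7147) = (-7.7156, -4.4655)
link 2: phi[2] = -85 + -100 + -20 = -205 deg
  cos(-205 deg) = -0.9063, sin(-205 deg) = 0.4226
  joint[3] = (-7.7156, -4.4655) + 3.8 * (-0.9063, 0.4226) = (-7.7156 + -3.4440, -4.4655 + 1.6059) = (-11.1596, -2.8596)
End effector: (-11.1596, -2.8596)

Answer: -11.1596 -2.8596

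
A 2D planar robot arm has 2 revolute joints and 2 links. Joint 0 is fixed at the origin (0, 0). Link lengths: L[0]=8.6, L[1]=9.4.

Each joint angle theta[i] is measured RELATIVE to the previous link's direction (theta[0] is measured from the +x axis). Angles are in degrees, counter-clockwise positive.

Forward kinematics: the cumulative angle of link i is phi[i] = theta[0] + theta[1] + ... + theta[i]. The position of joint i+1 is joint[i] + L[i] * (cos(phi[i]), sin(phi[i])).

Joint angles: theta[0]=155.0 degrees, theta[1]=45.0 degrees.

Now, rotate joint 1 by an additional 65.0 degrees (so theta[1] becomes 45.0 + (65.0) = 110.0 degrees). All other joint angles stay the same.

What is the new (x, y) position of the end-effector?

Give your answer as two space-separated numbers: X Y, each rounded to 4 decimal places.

joint[0] = (0.0000, 0.0000)  (base)
link 0: phi[0] = 155 = 155 deg
  cos(155 deg) = -0.9063, sin(155 deg) = 0.4226
  joint[1] = (0.0000, 0.0000) + 8.6 * (-0.9063, 0.4226) = (0.0000 + -7.7942, 0.0000 + 3.6345) = (-7.7942, 3.6345)
link 1: phi[1] = 155 + 110 = 265 deg
  cos(265 deg) = -0.0872, sin(265 deg) = -0.9962
  joint[2] = (-7.7942, 3.6345) + 9.4 * (-0.0872, -0.9962) = (-7.7942 + -0.8193, 3.6345 + -9.3642) = (-8.6135, -5.7297)
End effector: (-8.6135, -5.7297)

Answer: -8.6135 -5.7297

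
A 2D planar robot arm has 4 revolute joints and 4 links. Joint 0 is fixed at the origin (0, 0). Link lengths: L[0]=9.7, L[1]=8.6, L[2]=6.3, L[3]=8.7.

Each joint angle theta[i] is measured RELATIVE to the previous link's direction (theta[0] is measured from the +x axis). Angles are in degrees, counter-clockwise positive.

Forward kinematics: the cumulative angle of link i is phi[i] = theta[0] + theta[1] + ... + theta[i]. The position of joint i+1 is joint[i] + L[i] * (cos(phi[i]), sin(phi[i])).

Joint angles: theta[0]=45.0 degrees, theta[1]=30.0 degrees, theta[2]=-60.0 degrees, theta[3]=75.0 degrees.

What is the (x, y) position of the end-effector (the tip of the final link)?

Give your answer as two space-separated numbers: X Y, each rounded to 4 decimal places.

Answer: 15.1701 25.4965

Derivation:
joint[0] = (0.0000, 0.0000)  (base)
link 0: phi[0] = 45 = 45 deg
  cos(45 deg) = 0.7071, sin(45 deg) = 0.7071
  joint[1] = (0.0000, 0.0000) + 9.7 * (0.7071, 0.7071) = (0.0000 + 6.8589, 0.0000 + 6.8589) = (6.8589, 6.8589)
link 1: phi[1] = 45 + 30 = 75 deg
  cos(75 deg) = 0.2588, sin(75 deg) = 0.9659
  joint[2] = (6.8589, 6.8589) + 8.6 * (0.2588, 0.9659) = (6.8589 + 2.2258, 6.8589 + 8.3070) = (9.0848, 15.1659)
link 2: phi[2] = 45 + 30 + -60 = 15 deg
  cos(15 deg) = 0.9659, sin(15 deg) = 0.2588
  joint[3] = (9.0848, 15.1659) + 6.3 * (0.9659, 0.2588) = (9.0848 + 6.0853, 15.1659 + 1.6306) = (15.1701, 16.7965)
link 3: phi[3] = 45 + 30 + -60 + 75 = 90 deg
  cos(90 deg) = 0.0000, sin(90 deg) = 1.0000
  joint[4] = (15.1701, 16.7965) + 8.7 * (0.0000, 1.0000) = (15.1701 + 0.0000, 16.7965 + 8.7000) = (15.1701, 25.4965)
End effector: (15.1701, 25.4965)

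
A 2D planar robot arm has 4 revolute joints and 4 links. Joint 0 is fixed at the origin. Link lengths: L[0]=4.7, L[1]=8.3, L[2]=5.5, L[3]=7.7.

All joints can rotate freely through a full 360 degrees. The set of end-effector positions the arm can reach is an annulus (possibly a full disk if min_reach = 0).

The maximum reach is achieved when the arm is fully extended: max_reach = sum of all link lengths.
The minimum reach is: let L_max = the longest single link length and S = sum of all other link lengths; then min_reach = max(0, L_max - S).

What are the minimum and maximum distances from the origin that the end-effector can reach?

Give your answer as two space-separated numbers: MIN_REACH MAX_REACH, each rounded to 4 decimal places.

Answer: 0.0000 26.2000

Derivation:
Link lengths: [4.7, 8.3, 5.5, 7.7]
max_reach = 4.7 + 8.3 + 5.5 + 7.7 = 26.2
L_max = max([4.7, 8.3, 5.5, 7.7]) = 8.3
S (sum of others) = 26.2 - 8.3 = 17.9
min_reach = max(0, 8.3 - 17.9) = max(0, -9.6) = 0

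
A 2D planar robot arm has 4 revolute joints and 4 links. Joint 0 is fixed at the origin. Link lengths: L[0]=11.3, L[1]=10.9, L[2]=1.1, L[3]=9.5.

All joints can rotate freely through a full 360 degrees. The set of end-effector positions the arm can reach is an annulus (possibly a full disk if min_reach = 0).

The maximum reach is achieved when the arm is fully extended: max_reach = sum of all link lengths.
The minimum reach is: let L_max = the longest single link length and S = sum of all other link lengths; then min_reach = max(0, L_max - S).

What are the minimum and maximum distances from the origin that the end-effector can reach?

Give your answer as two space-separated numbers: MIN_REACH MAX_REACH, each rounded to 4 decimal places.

Answer: 0.0000 32.8000

Derivation:
Link lengths: [11.3, 10.9, 1.1, 9.5]
max_reach = 11.3 + 10.9 + 1.1 + 9.5 = 32.8
L_max = max([11.3, 10.9, 1.1, 9.5]) = 11.3
S (sum of others) = 32.8 - 11.3 = 21.5
min_reach = max(0, 11.3 - 21.5) = max(0, -10.2) = 0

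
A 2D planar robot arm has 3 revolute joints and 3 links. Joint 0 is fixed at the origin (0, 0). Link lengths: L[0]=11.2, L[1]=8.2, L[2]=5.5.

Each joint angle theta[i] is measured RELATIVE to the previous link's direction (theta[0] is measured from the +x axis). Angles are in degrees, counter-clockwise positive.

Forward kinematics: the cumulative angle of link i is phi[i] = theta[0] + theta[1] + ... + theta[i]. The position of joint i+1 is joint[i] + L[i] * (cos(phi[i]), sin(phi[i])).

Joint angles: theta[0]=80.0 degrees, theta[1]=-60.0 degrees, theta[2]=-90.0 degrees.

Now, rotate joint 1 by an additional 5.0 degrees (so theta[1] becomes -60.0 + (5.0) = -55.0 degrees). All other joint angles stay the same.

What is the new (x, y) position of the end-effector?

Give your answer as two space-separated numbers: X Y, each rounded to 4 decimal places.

Answer: 11.7010 9.5106

Derivation:
joint[0] = (0.0000, 0.0000)  (base)
link 0: phi[0] = 80 = 80 deg
  cos(80 deg) = 0.1736, sin(80 deg) = 0.9848
  joint[1] = (0.0000, 0.0000) + 11.2 * (0.1736, 0.9848) = (0.0000 + 1.9449, 0.0000 + 11.0298) = (1.9449, 11.0298)
link 1: phi[1] = 80 + -55 = 25 deg
  cos(25 deg) = 0.9063, sin(25 deg) = 0.4226
  joint[2] = (1.9449, 11.0298) + 8.2 * (0.9063, 0.4226) = (1.9449 + 7.4317, 11.0298 + 3.4655) = (9.3766, 14.4953)
link 2: phi[2] = 80 + -55 + -90 = -65 deg
  cos(-65 deg) = 0.4226, sin(-65 deg) = -0.9063
  joint[3] = (9.3766, 14.4953) + 5.5 * (0.4226, -0.9063) = (9.3766 + 2.3244, 14.4953 + -4.9847) = (11.7010, 9.5106)
End effector: (11.7010, 9.5106)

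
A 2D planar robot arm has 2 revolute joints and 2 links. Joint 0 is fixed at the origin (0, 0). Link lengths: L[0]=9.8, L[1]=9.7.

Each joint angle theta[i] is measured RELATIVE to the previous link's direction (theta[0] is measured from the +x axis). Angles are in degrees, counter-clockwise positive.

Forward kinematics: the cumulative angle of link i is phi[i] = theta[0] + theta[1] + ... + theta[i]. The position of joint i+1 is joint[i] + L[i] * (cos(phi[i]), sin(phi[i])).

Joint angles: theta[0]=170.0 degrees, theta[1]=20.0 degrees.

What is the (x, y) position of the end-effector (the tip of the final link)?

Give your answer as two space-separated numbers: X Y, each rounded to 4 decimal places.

joint[0] = (0.0000, 0.0000)  (base)
link 0: phi[0] = 170 = 170 deg
  cos(170 deg) = -0.9848, sin(170 deg) = 0.1736
  joint[1] = (0.0000, 0.0000) + 9.8 * (-0.9848, 0.1736) = (0.0000 + -9.6511, 0.0000 + 1.7018) = (-9.6511, 1.7018)
link 1: phi[1] = 170 + 20 = 190 deg
  cos(190 deg) = -0.9848, sin(190 deg) = -0.1736
  joint[2] = (-9.6511, 1.7018) + 9.7 * (-0.9848, -0.1736) = (-9.6511 + -9.5526, 1.7018 + -1.6844) = (-19.2038, 0.0174)
End effector: (-19.2038, 0.0174)

Answer: -19.2038 0.0174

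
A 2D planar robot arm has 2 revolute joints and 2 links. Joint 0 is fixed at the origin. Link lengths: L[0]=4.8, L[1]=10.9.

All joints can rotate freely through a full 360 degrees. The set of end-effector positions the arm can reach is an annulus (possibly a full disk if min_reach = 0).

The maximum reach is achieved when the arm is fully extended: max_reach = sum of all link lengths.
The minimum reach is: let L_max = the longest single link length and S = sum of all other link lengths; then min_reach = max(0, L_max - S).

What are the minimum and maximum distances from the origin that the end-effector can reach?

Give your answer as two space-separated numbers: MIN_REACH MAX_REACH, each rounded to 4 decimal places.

Link lengths: [4.8, 10.9]
max_reach = 4.8 + 10.9 = 15.7
L_max = max([4.8, 10.9]) = 10.9
S (sum of others) = 15.7 - 10.9 = 4.8
min_reach = max(0, 10.9 - 4.8) = max(0, 6.1) = 6.1

Answer: 6.1000 15.7000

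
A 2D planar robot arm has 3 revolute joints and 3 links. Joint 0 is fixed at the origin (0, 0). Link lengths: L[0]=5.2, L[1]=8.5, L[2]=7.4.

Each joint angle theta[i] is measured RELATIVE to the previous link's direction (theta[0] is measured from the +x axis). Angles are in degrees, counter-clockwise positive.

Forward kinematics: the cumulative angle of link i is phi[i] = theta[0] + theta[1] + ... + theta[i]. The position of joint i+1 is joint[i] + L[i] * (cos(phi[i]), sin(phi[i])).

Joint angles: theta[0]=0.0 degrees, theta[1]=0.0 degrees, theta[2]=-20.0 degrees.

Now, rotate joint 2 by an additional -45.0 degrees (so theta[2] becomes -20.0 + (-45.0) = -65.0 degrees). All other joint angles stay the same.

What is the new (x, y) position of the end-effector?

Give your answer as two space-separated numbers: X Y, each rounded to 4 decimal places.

joint[0] = (0.0000, 0.0000)  (base)
link 0: phi[0] = 0 = 0 deg
  cos(0 deg) = 1.0000, sin(0 deg) = 0.0000
  joint[1] = (0.0000, 0.0000) + 5.2 * (1.0000, 0.0000) = (0.0000 + 5.2000, 0.0000 + 0.0000) = (5.2000, 0.0000)
link 1: phi[1] = 0 + 0 = 0 deg
  cos(0 deg) = 1.0000, sin(0 deg) = 0.0000
  joint[2] = (5.2000, 0.0000) + 8.5 * (1.0000, 0.0000) = (5.2000 + 8.5000, 0.0000 + 0.0000) = (13.7000, 0.0000)
link 2: phi[2] = 0 + 0 + -65 = -65 deg
  cos(-65 deg) = 0.4226, sin(-65 deg) = -0.9063
  joint[3] = (13.7000, 0.0000) + 7.4 * (0.4226, -0.9063) = (13.7000 + 3.1274, 0.0000 + -6.7067) = (16.8274, -6.7067)
End effector: (16.8274, -6.7067)

Answer: 16.8274 -6.7067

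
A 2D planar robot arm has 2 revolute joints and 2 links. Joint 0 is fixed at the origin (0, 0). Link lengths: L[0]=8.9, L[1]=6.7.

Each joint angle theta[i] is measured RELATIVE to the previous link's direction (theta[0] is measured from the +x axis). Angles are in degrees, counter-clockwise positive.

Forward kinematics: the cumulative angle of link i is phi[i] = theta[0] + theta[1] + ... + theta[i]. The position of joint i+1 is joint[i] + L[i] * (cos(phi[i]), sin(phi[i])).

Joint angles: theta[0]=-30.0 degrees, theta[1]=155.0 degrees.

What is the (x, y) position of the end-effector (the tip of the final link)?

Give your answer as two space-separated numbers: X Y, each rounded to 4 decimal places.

joint[0] = (0.0000, 0.0000)  (base)
link 0: phi[0] = -30 = -30 deg
  cos(-30 deg) = 0.8660, sin(-30 deg) = -0.5000
  joint[1] = (0.0000, 0.0000) + 8.9 * (0.8660, -0.5000) = (0.0000 + 7.7076, 0.0000 + -4.4500) = (7.7076, -4.4500)
link 1: phi[1] = -30 + 155 = 125 deg
  cos(125 deg) = -0.5736, sin(125 deg) = 0.8192
  joint[2] = (7.7076, -4.4500) + 6.7 * (-0.5736, 0.8192) = (7.7076 + -3.8430, -4.4500 + 5.4883) = (3.8647, 1.0383)
End effector: (3.8647, 1.0383)

Answer: 3.8647 1.0383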